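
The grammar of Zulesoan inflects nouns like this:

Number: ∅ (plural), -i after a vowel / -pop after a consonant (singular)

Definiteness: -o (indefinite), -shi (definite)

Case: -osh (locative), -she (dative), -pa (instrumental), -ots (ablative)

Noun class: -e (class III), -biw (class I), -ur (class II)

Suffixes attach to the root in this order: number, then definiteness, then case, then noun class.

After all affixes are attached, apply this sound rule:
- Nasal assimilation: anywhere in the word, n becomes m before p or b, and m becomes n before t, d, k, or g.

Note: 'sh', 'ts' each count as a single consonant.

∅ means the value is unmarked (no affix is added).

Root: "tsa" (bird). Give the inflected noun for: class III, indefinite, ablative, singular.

Attach number singular -i (after vowel 'a') → tsai.
Attach definiteness indefinite -o → tsaio.
Attach case ablative -ots → tsaioots.
Attach noun class class III -e → tsaiootse.
Nasal assimilation: no change.

tsaiootse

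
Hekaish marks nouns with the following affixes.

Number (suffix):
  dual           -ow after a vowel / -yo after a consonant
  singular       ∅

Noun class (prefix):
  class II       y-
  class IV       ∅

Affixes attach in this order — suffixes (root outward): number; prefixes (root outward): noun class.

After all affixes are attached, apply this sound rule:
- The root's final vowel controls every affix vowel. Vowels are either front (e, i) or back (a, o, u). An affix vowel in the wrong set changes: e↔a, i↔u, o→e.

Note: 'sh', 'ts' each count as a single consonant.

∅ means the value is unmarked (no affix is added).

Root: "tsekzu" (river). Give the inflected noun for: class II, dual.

ytsekzuow

Attach number dual -ow (after vowel 'u') → tsekzuow.
Attach noun class class II y- → ytsekzuow.
Vowel harmony: no change.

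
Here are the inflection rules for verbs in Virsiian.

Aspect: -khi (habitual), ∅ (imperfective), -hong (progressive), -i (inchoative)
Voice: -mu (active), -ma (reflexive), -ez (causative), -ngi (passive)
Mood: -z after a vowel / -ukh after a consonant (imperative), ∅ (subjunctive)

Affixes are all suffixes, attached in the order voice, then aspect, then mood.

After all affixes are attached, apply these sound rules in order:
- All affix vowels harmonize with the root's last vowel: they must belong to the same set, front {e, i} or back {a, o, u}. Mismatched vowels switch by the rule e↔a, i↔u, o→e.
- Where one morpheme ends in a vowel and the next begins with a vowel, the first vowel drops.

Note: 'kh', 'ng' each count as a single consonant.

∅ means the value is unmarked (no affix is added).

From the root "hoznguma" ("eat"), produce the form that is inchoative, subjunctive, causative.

hozngumazu

Attach voice causative -ez → hozngumaez.
Attach aspect inchoative -i → hozngumaezi.
mood = subjunctive: zero marking, form stays hozngumaezi.
Apply vowel harmony: hozngumaezi → hozngumaazu.
Apply vowel deletion: hozngumaazu → hozngumazu.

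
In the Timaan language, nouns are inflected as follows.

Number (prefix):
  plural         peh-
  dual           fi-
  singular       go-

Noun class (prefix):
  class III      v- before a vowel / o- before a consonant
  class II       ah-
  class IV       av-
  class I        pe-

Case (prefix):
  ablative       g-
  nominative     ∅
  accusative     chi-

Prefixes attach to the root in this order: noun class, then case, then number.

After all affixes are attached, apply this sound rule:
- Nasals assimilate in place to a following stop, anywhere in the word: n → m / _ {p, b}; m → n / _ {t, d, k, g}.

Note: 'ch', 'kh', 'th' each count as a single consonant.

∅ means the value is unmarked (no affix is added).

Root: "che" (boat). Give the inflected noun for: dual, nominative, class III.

Attach noun class class III o- (before consonant 'ch') → oche.
case = nominative: zero marking, form stays oche.
Attach number dual fi- → fioche.
Nasal assimilation: no change.

fioche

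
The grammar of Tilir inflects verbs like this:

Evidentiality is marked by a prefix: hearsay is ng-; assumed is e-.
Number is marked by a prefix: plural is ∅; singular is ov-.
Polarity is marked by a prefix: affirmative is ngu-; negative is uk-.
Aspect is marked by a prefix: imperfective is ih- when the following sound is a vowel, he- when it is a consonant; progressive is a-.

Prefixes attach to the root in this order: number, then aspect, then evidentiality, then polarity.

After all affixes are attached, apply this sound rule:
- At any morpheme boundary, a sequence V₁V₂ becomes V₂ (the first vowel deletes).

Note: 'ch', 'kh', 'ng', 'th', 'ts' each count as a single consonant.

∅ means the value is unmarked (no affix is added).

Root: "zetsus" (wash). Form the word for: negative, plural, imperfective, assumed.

ukehezetsus

number = plural: zero marking, form stays zetsus.
Attach aspect imperfective he- (before consonant 'z') → hezetsus.
Attach evidentiality assumed e- → ehezetsus.
Attach polarity negative uk- → ukehezetsus.
Vowel deletion: no change.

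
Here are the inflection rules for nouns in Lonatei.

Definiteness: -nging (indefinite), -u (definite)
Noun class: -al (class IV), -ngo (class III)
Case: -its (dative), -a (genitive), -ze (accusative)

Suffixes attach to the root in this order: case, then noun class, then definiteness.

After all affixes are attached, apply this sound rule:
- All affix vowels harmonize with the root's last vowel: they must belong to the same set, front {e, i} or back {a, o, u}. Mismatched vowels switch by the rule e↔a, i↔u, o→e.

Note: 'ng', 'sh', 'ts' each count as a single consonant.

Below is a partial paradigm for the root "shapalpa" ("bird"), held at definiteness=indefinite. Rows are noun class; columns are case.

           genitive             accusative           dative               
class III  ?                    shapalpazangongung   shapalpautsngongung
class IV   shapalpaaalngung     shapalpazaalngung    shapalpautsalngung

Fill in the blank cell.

shapalpaangongung

Attach case genitive -a → shapalpaa.
Attach noun class class III -ngo → shapalpaango.
Attach definiteness indefinite -nging → shapalpaangonging.
Apply vowel harmony: shapalpaangonging → shapalpaangongung.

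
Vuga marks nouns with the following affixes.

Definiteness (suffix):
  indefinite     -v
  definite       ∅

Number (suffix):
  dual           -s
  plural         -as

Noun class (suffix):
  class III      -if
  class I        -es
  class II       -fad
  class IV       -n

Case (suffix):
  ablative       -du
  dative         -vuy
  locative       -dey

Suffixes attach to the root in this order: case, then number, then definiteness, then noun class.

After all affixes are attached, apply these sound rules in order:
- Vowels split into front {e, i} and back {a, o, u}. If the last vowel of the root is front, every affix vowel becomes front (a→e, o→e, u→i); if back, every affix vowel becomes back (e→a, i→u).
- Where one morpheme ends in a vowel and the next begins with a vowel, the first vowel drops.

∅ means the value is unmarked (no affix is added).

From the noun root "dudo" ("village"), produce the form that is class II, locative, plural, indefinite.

dudodayasvfad

Attach case locative -dey → dudodey.
Attach number plural -as → dudodeyas.
Attach definiteness indefinite -v → dudodeyasv.
Attach noun class class II -fad → dudodeyasvfad.
Apply vowel harmony: dudodeyasvfad → dudodayasvfad.
Vowel deletion: no change.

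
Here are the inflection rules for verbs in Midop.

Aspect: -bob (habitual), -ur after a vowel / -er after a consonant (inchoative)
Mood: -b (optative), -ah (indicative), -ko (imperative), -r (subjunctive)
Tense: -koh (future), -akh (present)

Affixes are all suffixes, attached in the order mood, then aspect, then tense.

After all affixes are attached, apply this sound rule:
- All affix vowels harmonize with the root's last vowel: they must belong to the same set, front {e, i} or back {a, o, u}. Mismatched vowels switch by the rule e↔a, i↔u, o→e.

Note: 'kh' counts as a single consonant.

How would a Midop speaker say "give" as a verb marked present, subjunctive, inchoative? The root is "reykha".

reykhararakh

Attach mood subjunctive -r → reykhar.
Attach aspect inchoative -er (after consonant 'r') → reykharer.
Attach tense present -akh → reykharerakh.
Apply vowel harmony: reykharerakh → reykhararakh.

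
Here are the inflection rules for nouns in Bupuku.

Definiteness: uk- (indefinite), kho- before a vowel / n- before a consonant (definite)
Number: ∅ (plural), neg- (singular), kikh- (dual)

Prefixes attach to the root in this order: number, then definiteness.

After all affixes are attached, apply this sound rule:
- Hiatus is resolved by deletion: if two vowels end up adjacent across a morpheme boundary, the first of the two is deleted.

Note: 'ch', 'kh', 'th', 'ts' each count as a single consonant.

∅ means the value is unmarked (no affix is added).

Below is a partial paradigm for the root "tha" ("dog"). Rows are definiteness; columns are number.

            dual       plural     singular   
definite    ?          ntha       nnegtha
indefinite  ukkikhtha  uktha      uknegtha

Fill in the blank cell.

Attach number dual kikh- → kikhtha.
Attach definiteness definite n- (before consonant 'k') → nkikhtha.
Vowel deletion: no change.

nkikhtha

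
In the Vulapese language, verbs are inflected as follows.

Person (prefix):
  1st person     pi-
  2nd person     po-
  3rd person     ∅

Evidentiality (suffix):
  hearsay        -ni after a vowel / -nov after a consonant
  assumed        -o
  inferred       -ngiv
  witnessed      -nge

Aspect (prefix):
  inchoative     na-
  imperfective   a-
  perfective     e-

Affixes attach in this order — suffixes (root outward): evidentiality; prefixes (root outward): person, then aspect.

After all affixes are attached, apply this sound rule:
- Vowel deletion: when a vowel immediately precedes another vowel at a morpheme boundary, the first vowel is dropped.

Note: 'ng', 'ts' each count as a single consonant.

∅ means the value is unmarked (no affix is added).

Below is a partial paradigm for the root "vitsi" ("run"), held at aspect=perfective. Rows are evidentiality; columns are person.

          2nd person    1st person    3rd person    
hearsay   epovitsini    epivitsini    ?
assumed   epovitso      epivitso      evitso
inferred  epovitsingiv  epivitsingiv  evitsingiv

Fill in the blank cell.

evitsini

person = 3rd person: zero marking, form stays vitsi.
Attach aspect perfective e- → evitsi.
Attach evidentiality hearsay -ni (after vowel 'i') → evitsini.
Vowel deletion: no change.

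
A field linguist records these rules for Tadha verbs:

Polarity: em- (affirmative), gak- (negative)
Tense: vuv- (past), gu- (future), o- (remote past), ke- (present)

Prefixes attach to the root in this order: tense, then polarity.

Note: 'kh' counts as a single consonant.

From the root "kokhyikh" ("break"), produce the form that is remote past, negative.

Attach tense remote past o- → okokhyikh.
Attach polarity negative gak- → gakokokhyikh.

gakokokhyikh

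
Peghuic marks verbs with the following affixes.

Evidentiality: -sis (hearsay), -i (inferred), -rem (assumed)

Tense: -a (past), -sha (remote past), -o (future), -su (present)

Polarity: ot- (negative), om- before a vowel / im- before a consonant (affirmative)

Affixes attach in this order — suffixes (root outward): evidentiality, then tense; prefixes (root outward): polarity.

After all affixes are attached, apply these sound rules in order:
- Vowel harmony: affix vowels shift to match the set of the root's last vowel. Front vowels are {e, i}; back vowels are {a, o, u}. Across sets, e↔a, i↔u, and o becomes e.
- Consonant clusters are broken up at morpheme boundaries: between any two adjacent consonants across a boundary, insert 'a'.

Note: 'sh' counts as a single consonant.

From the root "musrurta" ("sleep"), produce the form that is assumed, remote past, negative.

Attach evidentiality assumed -rem → musrurtarem.
Attach tense remote past -sha → musrurtaremsha.
Attach polarity negative ot- → otmusrurtaremsha.
Apply vowel harmony: otmusrurtaremsha → otmusrurtaramsha.
Apply epenthesis: otmusrurtaramsha → otamusrurtaramasha.

otamusrurtaramasha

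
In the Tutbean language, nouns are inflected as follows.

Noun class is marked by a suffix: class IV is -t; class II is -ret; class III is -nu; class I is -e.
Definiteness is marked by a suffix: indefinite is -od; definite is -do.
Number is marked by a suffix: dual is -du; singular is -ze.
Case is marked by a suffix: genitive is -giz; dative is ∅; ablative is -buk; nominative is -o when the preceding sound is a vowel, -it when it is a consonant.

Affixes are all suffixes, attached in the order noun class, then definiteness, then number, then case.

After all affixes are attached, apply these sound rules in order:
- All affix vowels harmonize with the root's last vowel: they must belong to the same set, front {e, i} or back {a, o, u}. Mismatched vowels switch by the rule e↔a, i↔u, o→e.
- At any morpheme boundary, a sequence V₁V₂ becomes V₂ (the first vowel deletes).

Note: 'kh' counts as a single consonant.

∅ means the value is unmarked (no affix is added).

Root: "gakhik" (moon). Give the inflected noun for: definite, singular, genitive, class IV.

Attach noun class class IV -t → gakhikt.
Attach definiteness definite -do → gakhiktdo.
Attach number singular -ze → gakhiktdoze.
Attach case genitive -giz → gakhiktdozegiz.
Apply vowel harmony: gakhiktdozegiz → gakhiktdezegiz.
Vowel deletion: no change.

gakhiktdezegiz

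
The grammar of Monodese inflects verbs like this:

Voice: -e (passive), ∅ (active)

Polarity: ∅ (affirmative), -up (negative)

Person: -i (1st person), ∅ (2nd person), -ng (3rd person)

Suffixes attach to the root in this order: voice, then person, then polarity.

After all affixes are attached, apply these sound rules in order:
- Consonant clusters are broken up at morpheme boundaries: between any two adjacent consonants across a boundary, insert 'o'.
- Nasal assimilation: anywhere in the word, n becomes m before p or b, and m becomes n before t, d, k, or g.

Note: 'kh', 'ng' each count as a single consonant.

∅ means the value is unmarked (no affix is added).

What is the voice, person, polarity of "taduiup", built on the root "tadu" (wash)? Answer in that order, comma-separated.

Segment: tadu-i-up.
voice: ∅ → active.
person: -i → 1st person.
polarity: -up → negative.

active, 1st person, negative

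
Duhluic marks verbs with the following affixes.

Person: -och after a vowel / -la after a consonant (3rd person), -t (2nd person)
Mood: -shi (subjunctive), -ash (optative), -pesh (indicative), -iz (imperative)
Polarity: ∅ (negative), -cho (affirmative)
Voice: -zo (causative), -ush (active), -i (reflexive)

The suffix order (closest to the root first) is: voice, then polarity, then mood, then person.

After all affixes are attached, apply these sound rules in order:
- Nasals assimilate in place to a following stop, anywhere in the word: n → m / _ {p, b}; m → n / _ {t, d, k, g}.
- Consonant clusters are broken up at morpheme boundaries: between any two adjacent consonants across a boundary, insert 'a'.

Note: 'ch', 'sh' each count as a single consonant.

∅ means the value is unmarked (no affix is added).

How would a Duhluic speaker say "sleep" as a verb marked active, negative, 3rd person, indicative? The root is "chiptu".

chiptuushapeshala

Attach voice active -ush → chiptuush.
polarity = negative: zero marking, form stays chiptuush.
Attach mood indicative -pesh → chiptuushpesh.
Attach person 3rd person -la (after consonant 'sh') → chiptuushpeshla.
Nasal assimilation: no change.
Apply epenthesis: chiptuushpeshla → chiptuushapeshala.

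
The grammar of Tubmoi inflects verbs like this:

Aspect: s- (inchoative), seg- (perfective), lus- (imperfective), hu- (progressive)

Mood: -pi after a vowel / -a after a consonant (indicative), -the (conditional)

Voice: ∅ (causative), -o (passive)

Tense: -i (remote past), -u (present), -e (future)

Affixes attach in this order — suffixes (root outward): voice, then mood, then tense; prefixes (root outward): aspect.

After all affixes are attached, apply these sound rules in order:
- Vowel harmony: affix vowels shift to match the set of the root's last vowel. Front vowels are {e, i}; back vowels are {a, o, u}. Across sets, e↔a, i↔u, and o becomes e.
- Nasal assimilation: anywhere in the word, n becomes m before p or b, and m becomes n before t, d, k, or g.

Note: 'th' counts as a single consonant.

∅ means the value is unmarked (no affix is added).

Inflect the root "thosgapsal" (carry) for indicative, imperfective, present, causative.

lusthosgapsalau

voice = causative: zero marking, form stays thosgapsal.
Attach mood indicative -a (after consonant 'l') → thosgapsala.
Attach tense present -u → thosgapsalau.
Attach aspect imperfective lus- → lusthosgapsalau.
Vowel harmony: no change.
Nasal assimilation: no change.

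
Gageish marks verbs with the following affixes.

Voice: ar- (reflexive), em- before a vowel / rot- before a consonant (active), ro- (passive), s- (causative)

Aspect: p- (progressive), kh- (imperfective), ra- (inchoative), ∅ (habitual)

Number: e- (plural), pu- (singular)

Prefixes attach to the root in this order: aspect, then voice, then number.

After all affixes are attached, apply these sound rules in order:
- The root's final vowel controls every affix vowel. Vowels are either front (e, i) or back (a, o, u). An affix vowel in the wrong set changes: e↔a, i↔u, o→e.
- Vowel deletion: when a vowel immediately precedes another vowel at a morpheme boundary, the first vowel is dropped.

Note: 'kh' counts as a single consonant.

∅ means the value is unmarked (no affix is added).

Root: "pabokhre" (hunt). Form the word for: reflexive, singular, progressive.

perppabokhre

Attach aspect progressive p- → ppabokhre.
Attach voice reflexive ar- → arppabokhre.
Attach number singular pu- → puarppabokhre.
Apply vowel harmony: puarppabokhre → pierppabokhre.
Apply vowel deletion: pierppabokhre → perppabokhre.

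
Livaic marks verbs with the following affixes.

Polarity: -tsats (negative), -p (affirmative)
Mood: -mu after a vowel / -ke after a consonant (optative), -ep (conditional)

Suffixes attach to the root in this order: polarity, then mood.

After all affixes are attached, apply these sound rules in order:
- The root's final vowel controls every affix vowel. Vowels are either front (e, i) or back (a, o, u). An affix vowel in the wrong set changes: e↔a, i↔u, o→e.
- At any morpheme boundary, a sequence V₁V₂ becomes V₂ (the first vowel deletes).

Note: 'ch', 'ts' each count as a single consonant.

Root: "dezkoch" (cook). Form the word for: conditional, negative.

Attach polarity negative -tsats → dezkochtsats.
Attach mood conditional -ep → dezkochtsatsep.
Apply vowel harmony: dezkochtsatsep → dezkochtsatsap.
Vowel deletion: no change.

dezkochtsatsap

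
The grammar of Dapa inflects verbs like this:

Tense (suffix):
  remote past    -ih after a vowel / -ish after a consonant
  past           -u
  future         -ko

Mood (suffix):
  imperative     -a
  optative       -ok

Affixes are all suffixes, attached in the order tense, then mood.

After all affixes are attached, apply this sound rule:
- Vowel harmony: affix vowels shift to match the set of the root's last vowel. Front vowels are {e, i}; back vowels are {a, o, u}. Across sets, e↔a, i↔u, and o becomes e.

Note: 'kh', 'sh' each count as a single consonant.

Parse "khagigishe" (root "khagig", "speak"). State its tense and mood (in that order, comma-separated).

Segment: khagig-ish-a.
tense: -ih/ish → remote past.
mood: -a → imperative.

remote past, imperative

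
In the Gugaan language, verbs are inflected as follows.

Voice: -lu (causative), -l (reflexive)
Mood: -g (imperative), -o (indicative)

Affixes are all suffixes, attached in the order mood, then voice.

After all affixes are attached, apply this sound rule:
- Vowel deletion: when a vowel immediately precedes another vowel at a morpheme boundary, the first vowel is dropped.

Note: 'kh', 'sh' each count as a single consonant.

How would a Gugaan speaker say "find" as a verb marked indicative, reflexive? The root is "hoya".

hoyol

Attach mood indicative -o → hoyao.
Attach voice reflexive -l → hoyaol.
Apply vowel deletion: hoyaol → hoyol.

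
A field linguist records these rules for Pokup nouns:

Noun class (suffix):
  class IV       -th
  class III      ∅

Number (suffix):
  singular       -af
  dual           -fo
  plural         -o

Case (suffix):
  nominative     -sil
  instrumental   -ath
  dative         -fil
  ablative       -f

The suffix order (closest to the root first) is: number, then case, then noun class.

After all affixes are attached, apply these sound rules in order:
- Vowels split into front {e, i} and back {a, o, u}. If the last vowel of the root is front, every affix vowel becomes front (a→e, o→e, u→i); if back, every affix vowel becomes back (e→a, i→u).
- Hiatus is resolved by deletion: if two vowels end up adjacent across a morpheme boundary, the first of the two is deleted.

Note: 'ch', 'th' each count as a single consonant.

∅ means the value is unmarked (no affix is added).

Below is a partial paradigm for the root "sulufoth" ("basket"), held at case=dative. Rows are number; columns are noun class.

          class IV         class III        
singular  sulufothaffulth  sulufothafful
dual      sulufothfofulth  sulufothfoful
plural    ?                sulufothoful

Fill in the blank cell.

sulufothofulth

Attach number plural -o → sulufotho.
Attach case dative -fil → sulufothofil.
Attach noun class class IV -th → sulufothofilth.
Apply vowel harmony: sulufothofilth → sulufothofulth.
Vowel deletion: no change.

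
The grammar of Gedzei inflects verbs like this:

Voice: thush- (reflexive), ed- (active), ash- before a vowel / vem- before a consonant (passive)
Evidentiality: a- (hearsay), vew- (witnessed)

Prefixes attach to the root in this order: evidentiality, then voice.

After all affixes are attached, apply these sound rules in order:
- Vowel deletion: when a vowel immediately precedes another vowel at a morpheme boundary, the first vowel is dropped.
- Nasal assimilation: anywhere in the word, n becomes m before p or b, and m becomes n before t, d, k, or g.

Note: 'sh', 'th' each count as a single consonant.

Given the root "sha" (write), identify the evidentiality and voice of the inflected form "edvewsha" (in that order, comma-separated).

Segment: ed-vew-sha.
evidentiality: vew- → witnessed.
voice: ed- → active.

witnessed, active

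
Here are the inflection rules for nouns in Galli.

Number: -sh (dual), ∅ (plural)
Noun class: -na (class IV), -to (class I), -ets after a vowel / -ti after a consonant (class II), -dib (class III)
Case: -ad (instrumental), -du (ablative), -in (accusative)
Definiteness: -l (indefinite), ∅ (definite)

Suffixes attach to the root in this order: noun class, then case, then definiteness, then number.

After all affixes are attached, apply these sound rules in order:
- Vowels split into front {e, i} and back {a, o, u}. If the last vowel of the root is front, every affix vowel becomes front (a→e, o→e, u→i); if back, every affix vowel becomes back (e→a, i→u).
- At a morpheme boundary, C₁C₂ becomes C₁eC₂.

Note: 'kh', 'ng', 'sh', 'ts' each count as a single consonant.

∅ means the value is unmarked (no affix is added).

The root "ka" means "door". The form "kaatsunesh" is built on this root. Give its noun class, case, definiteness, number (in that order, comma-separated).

Segment: ka-ets-in-sh.
noun class: -ets/ti → class II.
case: -in → accusative.
definiteness: ∅ → definite.
number: -sh → dual.

class II, accusative, definite, dual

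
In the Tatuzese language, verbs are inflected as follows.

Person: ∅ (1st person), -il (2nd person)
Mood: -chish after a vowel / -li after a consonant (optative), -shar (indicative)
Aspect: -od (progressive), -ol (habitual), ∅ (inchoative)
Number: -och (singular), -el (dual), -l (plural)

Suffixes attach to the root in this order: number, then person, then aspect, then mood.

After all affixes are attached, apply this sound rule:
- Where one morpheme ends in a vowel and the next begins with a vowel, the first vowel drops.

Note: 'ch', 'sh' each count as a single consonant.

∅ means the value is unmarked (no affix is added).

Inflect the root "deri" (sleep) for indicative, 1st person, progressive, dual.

Attach number dual -el → deriel.
person = 1st person: zero marking, form stays deriel.
Attach aspect progressive -od → derielod.
Attach mood indicative -shar → derielodshar.
Apply vowel deletion: derielodshar → derelodshar.

derelodshar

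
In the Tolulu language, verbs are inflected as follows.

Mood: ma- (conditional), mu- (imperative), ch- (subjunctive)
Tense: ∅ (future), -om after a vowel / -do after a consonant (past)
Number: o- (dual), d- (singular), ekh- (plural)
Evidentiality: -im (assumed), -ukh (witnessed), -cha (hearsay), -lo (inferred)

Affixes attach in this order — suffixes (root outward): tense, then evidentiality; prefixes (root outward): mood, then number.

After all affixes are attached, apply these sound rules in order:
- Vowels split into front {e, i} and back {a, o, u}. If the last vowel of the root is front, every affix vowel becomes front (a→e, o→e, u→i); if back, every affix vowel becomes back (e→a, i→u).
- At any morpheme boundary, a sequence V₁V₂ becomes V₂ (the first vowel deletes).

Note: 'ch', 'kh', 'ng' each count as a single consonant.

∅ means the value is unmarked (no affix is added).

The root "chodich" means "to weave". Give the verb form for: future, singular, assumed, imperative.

dmichodichim

Attach mood imperative mu- → muchodich.
tense = future: zero marking, form stays muchodich.
Attach evidentiality assumed -im → muchodichim.
Attach number singular d- → dmuchodichim.
Apply vowel harmony: dmuchodichim → dmichodichim.
Vowel deletion: no change.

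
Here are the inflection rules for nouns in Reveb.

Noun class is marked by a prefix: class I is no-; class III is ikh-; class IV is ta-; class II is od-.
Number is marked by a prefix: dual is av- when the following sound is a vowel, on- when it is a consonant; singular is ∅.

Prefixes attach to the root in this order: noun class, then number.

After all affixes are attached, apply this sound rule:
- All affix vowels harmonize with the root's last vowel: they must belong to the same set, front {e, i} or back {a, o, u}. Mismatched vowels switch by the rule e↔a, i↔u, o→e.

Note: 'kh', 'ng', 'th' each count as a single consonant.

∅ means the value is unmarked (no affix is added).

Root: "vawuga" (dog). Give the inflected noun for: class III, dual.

avukhvawuga

Attach noun class class III ikh- → ikhvawuga.
Attach number dual av- (before vowel 'i') → avikhvawuga.
Apply vowel harmony: avikhvawuga → avukhvawuga.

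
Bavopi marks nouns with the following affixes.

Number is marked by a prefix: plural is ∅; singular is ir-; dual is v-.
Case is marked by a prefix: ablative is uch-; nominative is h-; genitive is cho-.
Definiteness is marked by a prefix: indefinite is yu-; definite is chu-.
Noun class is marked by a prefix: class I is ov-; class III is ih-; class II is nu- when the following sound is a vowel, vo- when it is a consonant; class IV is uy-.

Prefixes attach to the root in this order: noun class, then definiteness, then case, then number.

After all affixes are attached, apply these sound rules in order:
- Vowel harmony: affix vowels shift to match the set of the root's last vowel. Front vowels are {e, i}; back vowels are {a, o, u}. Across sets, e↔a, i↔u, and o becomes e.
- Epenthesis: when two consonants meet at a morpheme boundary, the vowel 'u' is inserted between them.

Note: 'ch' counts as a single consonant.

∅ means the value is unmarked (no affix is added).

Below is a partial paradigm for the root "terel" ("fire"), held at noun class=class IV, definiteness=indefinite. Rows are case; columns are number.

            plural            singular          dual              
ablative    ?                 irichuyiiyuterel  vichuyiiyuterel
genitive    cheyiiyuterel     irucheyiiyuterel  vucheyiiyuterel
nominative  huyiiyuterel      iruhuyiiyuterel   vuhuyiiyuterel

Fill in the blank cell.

Attach noun class class IV uy- → uyterel.
Attach definiteness indefinite yu- → yuuyterel.
Attach case ablative uch- → uchyuuyterel.
number = plural: zero marking, form stays uchyuuyterel.
Apply vowel harmony: uchyuuyterel → ichyiiyterel.
Apply epenthesis: ichyiiyterel → ichuyiiyuterel.

ichuyiiyuterel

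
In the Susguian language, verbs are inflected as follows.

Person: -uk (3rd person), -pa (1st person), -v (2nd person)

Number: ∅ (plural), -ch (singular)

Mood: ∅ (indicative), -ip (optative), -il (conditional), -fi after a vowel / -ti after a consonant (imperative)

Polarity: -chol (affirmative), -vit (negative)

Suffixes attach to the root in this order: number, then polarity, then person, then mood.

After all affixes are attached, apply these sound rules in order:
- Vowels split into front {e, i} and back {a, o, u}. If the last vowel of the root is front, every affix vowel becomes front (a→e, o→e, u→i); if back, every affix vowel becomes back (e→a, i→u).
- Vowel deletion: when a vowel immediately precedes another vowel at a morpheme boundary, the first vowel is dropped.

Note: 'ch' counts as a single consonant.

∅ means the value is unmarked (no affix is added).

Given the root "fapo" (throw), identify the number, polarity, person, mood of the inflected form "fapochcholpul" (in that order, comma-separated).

Segment: fapo-ch-chol-pa-il.
number: -ch → singular.
polarity: -chol → affirmative.
person: -pa → 1st person.
mood: -il → conditional.

singular, affirmative, 1st person, conditional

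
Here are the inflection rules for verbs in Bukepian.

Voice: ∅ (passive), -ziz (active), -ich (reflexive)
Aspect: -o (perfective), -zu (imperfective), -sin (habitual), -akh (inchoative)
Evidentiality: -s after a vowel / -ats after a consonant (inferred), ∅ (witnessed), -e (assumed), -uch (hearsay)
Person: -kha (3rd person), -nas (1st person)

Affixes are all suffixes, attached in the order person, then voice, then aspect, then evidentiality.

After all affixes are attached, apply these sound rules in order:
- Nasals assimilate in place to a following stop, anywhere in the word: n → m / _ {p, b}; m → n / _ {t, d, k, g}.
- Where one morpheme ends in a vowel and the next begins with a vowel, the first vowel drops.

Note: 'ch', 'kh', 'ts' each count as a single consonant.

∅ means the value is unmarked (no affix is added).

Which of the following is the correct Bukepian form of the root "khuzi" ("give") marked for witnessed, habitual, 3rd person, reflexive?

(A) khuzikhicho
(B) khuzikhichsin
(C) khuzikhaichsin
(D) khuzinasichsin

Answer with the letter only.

Attach person 3rd person -kha → khuzikha.
Attach voice reflexive -ich → khuzikhaich.
Attach aspect habitual -sin → khuzikhaichsin.
evidentiality = witnessed: zero marking, form stays khuzikhaichsin.
Nasal assimilation: no change.
Apply vowel deletion: khuzikhaichsin → khuzikhichsin.
So the correct form is khuzikhichsin, option (B).
(D) khuzinasichsin is wrong: it uses 1st person instead of 3rd person for person.
(A) khuzikhicho is wrong: it uses perfective instead of habitual for aspect.
(C) khuzikhaichsin is wrong: it fails to apply the sound rule(s).

B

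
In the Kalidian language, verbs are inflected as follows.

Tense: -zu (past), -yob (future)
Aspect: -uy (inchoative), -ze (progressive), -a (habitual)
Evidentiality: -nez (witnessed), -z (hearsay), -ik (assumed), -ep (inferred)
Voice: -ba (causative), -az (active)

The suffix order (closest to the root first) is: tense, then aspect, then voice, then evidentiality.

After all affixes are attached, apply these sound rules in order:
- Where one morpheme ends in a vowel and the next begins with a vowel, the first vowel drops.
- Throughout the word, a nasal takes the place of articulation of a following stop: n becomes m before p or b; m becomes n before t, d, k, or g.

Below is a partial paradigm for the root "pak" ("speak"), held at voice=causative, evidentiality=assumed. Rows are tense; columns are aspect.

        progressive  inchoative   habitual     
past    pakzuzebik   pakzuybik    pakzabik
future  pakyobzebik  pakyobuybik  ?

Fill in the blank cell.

pakyobabik

Attach tense future -yob → pakyob.
Attach aspect habitual -a → pakyoba.
Attach voice causative -ba → pakyobaba.
Attach evidentiality assumed -ik → pakyobabaik.
Apply vowel deletion: pakyobabaik → pakyobabik.
Nasal assimilation: no change.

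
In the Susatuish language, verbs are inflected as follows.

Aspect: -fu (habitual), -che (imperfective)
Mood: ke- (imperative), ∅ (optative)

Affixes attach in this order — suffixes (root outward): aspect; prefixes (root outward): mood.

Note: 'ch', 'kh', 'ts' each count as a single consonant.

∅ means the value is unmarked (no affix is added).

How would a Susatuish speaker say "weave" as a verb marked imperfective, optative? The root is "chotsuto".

Attach aspect imperfective -che → chotsutoche.
mood = optative: zero marking, form stays chotsutoche.

chotsutoche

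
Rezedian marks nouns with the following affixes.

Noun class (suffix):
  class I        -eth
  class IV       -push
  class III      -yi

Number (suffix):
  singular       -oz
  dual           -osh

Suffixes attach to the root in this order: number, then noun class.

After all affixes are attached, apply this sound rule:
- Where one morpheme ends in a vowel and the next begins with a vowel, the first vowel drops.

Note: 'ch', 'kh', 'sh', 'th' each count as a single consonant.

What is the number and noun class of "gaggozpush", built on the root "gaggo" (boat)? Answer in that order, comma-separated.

singular, class IV

Segment: gaggo-oz-push.
number: -oz → singular.
noun class: -push → class IV.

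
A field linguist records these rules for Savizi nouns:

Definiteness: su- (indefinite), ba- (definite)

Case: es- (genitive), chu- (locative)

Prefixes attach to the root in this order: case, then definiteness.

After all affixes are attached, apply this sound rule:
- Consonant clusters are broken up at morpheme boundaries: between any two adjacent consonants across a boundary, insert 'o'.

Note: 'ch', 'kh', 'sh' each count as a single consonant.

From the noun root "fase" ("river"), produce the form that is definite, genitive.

Attach case genitive es- → esfase.
Attach definiteness definite ba- → baesfase.
Apply epenthesis: baesfase → baesofase.

baesofase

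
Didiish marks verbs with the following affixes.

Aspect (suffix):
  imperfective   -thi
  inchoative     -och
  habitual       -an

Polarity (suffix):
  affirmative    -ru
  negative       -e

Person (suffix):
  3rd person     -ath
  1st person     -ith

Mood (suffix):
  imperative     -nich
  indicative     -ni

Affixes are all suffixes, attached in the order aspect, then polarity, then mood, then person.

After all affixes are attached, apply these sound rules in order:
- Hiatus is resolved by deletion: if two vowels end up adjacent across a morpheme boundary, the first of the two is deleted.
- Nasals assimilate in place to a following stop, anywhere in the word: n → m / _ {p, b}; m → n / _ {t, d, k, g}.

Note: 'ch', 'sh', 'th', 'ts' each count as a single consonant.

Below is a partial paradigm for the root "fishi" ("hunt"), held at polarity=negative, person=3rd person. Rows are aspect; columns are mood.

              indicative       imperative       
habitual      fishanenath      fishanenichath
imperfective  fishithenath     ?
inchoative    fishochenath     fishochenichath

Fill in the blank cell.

Attach aspect imperfective -thi → fishithi.
Attach polarity negative -e → fishithie.
Attach mood imperative -nich → fishithienich.
Attach person 3rd person -ath → fishithienichath.
Apply vowel deletion: fishithienichath → fishithenichath.
Nasal assimilation: no change.

fishithenichath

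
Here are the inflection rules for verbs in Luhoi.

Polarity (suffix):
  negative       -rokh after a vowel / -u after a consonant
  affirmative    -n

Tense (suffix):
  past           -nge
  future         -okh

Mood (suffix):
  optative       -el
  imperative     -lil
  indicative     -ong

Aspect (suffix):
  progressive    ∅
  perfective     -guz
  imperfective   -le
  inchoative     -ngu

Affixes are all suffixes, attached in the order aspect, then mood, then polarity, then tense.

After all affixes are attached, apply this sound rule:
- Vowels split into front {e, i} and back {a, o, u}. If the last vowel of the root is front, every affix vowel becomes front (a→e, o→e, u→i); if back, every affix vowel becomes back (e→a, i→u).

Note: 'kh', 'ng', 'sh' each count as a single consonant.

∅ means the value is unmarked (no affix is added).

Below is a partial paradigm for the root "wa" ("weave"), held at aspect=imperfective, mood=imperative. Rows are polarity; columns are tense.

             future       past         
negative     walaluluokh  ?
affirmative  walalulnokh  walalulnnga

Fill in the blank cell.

walalulunga

Attach aspect imperfective -le → wale.
Attach mood imperative -lil → walelil.
Attach polarity negative -u (after consonant 'l') → walelilu.
Attach tense past -nge → walelilunge.
Apply vowel harmony: walelilunge → walalulunga.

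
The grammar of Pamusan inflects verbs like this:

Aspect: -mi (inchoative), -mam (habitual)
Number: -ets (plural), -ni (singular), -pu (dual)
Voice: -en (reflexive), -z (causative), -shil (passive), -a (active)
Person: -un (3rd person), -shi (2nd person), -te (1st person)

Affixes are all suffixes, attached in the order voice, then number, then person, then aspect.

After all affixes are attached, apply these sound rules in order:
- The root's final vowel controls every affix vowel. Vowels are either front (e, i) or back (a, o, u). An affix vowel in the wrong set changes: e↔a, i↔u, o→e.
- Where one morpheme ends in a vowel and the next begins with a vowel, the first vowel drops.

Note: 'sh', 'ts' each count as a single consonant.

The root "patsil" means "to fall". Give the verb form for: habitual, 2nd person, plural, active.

Attach voice active -a → patsila.
Attach number plural -ets → patsilaets.
Attach person 2nd person -shi → patsilaetsshi.
Attach aspect habitual -mam → patsilaetsshimam.
Apply vowel harmony: patsilaetsshimam → patsileetsshimem.
Apply vowel deletion: patsileetsshimem → patsiletsshimem.

patsiletsshimem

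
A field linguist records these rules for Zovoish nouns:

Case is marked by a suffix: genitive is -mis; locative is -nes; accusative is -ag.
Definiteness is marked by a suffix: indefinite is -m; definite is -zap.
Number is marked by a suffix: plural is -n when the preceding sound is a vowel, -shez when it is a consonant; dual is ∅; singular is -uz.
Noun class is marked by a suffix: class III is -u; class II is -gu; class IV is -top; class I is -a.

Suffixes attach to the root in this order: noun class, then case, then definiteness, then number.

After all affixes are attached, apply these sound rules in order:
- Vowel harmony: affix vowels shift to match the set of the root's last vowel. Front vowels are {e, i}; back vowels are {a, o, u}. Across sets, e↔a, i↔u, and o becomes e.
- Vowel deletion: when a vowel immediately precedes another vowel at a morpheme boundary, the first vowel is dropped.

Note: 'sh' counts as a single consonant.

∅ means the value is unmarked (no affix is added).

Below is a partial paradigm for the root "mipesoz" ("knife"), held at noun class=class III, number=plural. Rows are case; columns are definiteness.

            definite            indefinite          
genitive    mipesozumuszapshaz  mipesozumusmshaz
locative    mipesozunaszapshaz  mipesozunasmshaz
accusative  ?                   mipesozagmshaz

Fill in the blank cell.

mipesozagzapshaz

Attach noun class class III -u → mipesozu.
Attach case accusative -ag → mipesozuag.
Attach definiteness definite -zap → mipesozuagzap.
Attach number plural -shez (after consonant 'p') → mipesozuagzapshez.
Apply vowel harmony: mipesozuagzapshez → mipesozuagzapshaz.
Apply vowel deletion: mipesozuagzapshaz → mipesozagzapshaz.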